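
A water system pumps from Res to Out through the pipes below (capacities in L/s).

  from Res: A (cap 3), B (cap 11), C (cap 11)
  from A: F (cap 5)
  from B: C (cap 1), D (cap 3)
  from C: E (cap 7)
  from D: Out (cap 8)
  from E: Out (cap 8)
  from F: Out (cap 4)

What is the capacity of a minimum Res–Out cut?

13

Augment Res→A→F→Out: bottleneck 3, flow now 3.
Augment Res→B→D→Out: bottleneck 3, flow now 6.
Augment Res→C→E→Out: bottleneck 7, flow now 13.
No augmenting path remains; maximum flow = 13.
By max-flow min-cut, the minimum cut capacity equals the max flow.
In the residual graph, reachable from Res: {Res, B, C}.
Min-cut edges: Res→A (3), B→D (3), C→E (7); capacity 3 + 3 + 7 = 13.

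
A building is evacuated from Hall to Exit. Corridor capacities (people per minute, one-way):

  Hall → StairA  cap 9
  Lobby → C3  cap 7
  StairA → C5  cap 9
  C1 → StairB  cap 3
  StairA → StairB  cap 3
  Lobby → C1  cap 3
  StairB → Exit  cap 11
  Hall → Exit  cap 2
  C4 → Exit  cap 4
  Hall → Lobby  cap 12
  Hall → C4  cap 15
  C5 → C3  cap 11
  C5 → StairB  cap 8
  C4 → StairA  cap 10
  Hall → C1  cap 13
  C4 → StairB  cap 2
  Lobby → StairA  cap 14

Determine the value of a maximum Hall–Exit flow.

17

Augment Hall→Exit: bottleneck 2, flow now 2.
Augment Hall→C4→Exit: bottleneck 4, flow now 6.
Augment Hall→C4→StairB→Exit: bottleneck 2, flow now 8.
Augment Hall→StairA→StairB→Exit: bottleneck 3, flow now 11.
Augment Hall→C1→StairB→Exit: bottleneck 3, flow now 14.
Augment Hall→StairA→C5→StairB→Exit: bottleneck 3, flow now 17.
No augmenting path remains; maximum flow = 17.
In the residual graph, reachable from Hall: {Hall, Lobby, C4, StairA, C5, C1, C3, StairB}.
Min-cut edges: Hall→Exit (2), C4→Exit (4), StairB→Exit (11); capacity 2 + 4 + 11 = 17.
This cut is saturated, so no flow can exceed 17.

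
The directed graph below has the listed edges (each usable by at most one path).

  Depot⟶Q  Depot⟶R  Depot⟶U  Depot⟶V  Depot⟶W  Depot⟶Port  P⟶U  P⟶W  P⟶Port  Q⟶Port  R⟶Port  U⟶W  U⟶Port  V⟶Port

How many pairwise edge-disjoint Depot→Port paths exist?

5

Assign every edge capacity 1; by Menger, the answer equals the max flow.
Path Depot→Port (+1); total 1.
Path Depot→Q→Port (+1); total 2.
Path Depot→R→Port (+1); total 3.
Path Depot→U→Port (+1); total 4.
Path Depot→V→Port (+1); total 5.
No residual Depot→Port path; max flow = 5.
Certifying cut of size 5: {Depot→Port, Depot→Q, Depot→R, Depot→U, Depot→V}.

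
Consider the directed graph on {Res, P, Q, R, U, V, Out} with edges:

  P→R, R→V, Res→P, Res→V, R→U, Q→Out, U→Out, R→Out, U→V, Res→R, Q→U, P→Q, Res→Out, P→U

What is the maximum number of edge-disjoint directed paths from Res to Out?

Assign every edge capacity 1; by Menger, the answer equals the max flow.
Path Res→Out (+1); total 1.
Path Res→R→Out (+1); total 2.
Path Res→P→Q→Out (+1); total 3.
No residual Res→Out path; max flow = 3.
Certifying cut of size 3: {Res→Out, Res→P, Res→R}.

3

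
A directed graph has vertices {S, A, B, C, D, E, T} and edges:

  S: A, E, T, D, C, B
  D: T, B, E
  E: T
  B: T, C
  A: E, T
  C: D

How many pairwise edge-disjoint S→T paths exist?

5

Assign every edge capacity 1; by Menger, the answer equals the max flow.
Path S→T (+1); total 1.
Path S→A→T (+1); total 2.
Path S→B→T (+1); total 3.
Path S→D→T (+1); total 4.
Path S→E→T (+1); total 5.
No residual S→T path; max flow = 5.
Certifying cut of size 5: {B→T, D→T, E→T, S→A, S→T}.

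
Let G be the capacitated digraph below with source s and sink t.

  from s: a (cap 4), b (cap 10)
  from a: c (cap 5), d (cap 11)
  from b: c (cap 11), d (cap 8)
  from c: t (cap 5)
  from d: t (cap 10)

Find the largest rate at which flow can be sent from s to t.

Augment s→a→c→t: bottleneck 4, flow now 4.
Augment s→b→c→t: bottleneck 1, flow now 5.
Augment s→b→d→t: bottleneck 8, flow now 13.
Augment s→b→c→a→d→t: bottleneck 1, flow now 14. (uses reverse residual edge)
No augmenting path remains; maximum flow = 14.
In the residual graph, reachable from s: {s}.
Min-cut edges: s→a (4), s→b (10); capacity 4 + 10 = 14.
This cut is saturated, so no flow can exceed 14.

14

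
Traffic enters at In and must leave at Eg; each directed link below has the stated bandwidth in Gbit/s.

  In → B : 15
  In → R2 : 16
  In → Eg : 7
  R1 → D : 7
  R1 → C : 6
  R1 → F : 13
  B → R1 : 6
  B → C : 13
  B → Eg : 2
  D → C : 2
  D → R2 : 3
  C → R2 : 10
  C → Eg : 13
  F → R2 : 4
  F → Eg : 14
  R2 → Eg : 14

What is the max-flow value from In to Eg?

36

Augment In→Eg: bottleneck 7, flow now 7.
Augment In→B→Eg: bottleneck 2, flow now 9.
Augment In→R2→Eg: bottleneck 14, flow now 23.
Augment In→B→C→Eg: bottleneck 13, flow now 36.
No augmenting path remains; maximum flow = 36.
In the residual graph, reachable from In: {In, R2}.
Min-cut edges: In→B (15), In→Eg (7), R2→Eg (14); capacity 15 + 7 + 14 = 36.
This cut is saturated, so no flow can exceed 36.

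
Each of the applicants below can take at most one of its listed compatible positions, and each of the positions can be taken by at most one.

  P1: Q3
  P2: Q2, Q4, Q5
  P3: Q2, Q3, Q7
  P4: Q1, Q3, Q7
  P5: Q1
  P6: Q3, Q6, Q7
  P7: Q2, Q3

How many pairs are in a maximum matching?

Unit-capacity flow: source→left, listed edges, right→sink; max matching = max flow.
Augmenting path P1→Q3 (+1); matched 1.
Augmenting path P2→Q2 (+1); matched 2.
Augmenting path P3→Q7 (+1); matched 3.
Augmenting path P4→Q1 (+1); matched 4.
Augmenting path P6→Q6 (+1); matched 5.
Augmenting path P7→Q2→P2→Q4 (+1); matched 6.
No augmenting path remains; maximum matching = 6.
König certificate: {P2, P6, Q1, Q2, Q3, Q7} is a vertex cover of size 6 (every listed pair touches it), so no matching can be larger.

6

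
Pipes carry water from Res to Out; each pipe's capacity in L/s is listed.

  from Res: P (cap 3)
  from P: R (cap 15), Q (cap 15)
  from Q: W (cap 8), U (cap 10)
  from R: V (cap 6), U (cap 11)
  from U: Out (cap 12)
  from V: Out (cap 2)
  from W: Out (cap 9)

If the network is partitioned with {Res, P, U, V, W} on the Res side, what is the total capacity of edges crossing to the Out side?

53

Edges leaving {Res, P, U, V, W}: P→Q (15), P→R (15), U→Out (12), V→Out (2), W→Out (9).
Cut capacity = 15 + 15 + 12 + 2 + 9 = 53.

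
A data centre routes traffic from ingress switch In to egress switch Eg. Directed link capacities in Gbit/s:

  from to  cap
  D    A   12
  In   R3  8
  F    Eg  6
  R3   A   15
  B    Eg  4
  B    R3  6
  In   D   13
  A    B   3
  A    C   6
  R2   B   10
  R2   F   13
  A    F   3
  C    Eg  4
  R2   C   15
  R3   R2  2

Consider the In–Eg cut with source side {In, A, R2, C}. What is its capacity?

Edges leaving {In, A, R2, C}: In→R3 (8), In→D (13), A→B (3), A→F (3), R2→B (10), R2→F (13), C→Eg (4).
Cut capacity = 8 + 13 + 3 + 3 + 10 + 13 + 4 = 54.

54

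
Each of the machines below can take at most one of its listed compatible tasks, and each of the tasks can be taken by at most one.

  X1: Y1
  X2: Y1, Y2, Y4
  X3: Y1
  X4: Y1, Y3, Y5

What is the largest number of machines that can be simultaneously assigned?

3

Unit-capacity flow: source→left, listed edges, right→sink; max matching = max flow.
Augmenting path X1→Y1 (+1); matched 1.
Augmenting path X2→Y2 (+1); matched 2.
Augmenting path X4→Y3 (+1); matched 3.
No augmenting path remains; maximum matching = 3.
König certificate: {X2, X4, Y1} is a vertex cover of size 3 (every listed pair touches it), so no matching can be larger.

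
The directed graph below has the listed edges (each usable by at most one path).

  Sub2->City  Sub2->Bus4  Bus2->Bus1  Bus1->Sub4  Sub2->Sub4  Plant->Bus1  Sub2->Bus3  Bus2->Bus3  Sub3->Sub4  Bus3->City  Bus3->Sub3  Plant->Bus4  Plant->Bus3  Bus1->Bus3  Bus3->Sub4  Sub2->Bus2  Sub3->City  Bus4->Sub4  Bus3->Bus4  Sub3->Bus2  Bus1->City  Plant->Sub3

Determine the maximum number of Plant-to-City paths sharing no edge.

Assign every edge capacity 1; by Menger, the answer equals the max flow.
Path Plant→Sub3→City (+1); total 1.
Path Plant→Bus1→City (+1); total 2.
Path Plant→Bus3→City (+1); total 3.
No residual Plant→City path; max flow = 3.
Certifying cut of size 3: {Plant→Bus1, Plant→Bus3, Plant→Sub3}.

3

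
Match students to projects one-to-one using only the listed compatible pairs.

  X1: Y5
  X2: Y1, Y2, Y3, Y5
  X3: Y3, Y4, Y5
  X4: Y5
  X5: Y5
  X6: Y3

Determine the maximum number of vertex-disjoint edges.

Unit-capacity flow: source→left, listed edges, right→sink; max matching = max flow.
Augmenting path X1→Y5 (+1); matched 1.
Augmenting path X2→Y1 (+1); matched 2.
Augmenting path X3→Y3 (+1); matched 3.
Augmenting path X6→Y3→X3→Y4 (+1); matched 4.
No augmenting path remains; maximum matching = 4.
König certificate: {X2, X3, X6, Y5} is a vertex cover of size 4 (every listed pair touches it), so no matching can be larger.

4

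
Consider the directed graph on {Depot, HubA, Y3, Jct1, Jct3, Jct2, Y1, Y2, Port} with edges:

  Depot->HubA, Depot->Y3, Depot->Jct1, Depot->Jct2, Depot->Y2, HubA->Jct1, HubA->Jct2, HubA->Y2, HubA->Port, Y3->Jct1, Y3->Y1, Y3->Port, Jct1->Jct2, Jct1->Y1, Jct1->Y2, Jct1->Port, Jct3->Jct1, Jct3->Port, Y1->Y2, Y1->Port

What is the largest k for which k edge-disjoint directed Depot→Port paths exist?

Assign every edge capacity 1; by Menger, the answer equals the max flow.
Path Depot→HubA→Port (+1); total 1.
Path Depot→Y3→Port (+1); total 2.
Path Depot→Jct1→Port (+1); total 3.
No residual Depot→Port path; max flow = 3.
Certifying cut of size 3: {Depot→HubA, Depot→Jct1, Depot→Y3}.

3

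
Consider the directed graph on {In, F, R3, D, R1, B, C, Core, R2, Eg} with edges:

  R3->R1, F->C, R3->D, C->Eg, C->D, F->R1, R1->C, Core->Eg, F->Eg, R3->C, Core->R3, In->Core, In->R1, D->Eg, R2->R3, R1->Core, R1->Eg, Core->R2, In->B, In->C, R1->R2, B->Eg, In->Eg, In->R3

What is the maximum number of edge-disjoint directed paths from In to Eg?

Assign every edge capacity 1; by Menger, the answer equals the max flow.
Path In→Eg (+1); total 1.
Path In→R1→Eg (+1); total 2.
Path In→B→Eg (+1); total 3.
Path In→C→Eg (+1); total 4.
Path In→Core→Eg (+1); total 5.
Path In→R3→D→Eg (+1); total 6.
No residual In→Eg path; max flow = 6.
Certifying cut of size 6: {In→B, In→C, In→Core, In→Eg, In→R1, In→R3}.

6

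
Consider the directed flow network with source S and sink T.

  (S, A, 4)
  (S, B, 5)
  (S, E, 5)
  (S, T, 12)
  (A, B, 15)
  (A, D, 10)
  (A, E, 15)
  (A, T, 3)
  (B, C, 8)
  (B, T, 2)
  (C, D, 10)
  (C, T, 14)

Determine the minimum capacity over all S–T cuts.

Augment S→T: bottleneck 12, flow now 12.
Augment S→A→T: bottleneck 3, flow now 15.
Augment S→B→T: bottleneck 2, flow now 17.
Augment S→B→C→T: bottleneck 3, flow now 20.
Augment S→A→B→C→T: bottleneck 1, flow now 21.
No augmenting path remains; maximum flow = 21.
By max-flow min-cut, the minimum cut capacity equals the max flow.
In the residual graph, reachable from S: {S, E}.
Min-cut edges: S→A (4), S→B (5), S→T (12); capacity 4 + 5 + 12 = 21.

21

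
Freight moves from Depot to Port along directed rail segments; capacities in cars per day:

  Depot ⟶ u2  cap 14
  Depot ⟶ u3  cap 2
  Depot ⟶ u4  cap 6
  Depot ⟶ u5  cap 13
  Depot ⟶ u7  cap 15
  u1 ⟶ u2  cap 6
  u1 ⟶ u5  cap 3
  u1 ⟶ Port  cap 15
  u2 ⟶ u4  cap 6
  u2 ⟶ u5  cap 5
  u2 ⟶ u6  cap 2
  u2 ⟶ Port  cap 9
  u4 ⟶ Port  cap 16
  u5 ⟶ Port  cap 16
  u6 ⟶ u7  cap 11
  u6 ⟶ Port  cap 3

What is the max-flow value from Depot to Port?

33

Augment Depot→u2→Port: bottleneck 9, flow now 9.
Augment Depot→u4→Port: bottleneck 6, flow now 15.
Augment Depot→u5→Port: bottleneck 13, flow now 28.
Augment Depot→u2→u4→Port: bottleneck 5, flow now 33.
No augmenting path remains; maximum flow = 33.
In the residual graph, reachable from Depot: {Depot, u3, u7}.
Min-cut edges: Depot→u2 (14), Depot→u4 (6), Depot→u5 (13); capacity 14 + 6 + 13 = 33.
This cut is saturated, so no flow can exceed 33.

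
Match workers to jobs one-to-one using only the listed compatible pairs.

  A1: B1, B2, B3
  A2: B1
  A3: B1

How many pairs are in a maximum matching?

2

Unit-capacity flow: source→left, listed edges, right→sink; max matching = max flow.
Augmenting path A1→B1 (+1); matched 1.
Augmenting path A2→B1→A1→B2 (+1); matched 2.
No augmenting path remains; maximum matching = 2.
König certificate: {A1, B1} is a vertex cover of size 2 (every listed pair touches it), so no matching can be larger.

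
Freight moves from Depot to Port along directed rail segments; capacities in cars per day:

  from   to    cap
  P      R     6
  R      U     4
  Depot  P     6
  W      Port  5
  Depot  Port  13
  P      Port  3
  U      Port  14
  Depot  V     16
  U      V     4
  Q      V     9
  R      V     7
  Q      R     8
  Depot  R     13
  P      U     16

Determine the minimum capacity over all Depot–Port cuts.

Augment Depot→Port: bottleneck 13, flow now 13.
Augment Depot→P→Port: bottleneck 3, flow now 16.
Augment Depot→P→U→Port: bottleneck 3, flow now 19.
Augment Depot→R→U→Port: bottleneck 4, flow now 23.
No augmenting path remains; maximum flow = 23.
By max-flow min-cut, the minimum cut capacity equals the max flow.
In the residual graph, reachable from Depot: {Depot, R, V}.
Min-cut edges: Depot→P (6), Depot→Port (13), R→U (4); capacity 6 + 13 + 4 = 23.

23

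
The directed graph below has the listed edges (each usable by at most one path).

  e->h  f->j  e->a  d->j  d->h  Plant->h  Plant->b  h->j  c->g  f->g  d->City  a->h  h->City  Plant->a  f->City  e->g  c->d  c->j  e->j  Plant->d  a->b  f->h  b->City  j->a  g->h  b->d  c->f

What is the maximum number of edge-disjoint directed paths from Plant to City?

Assign every edge capacity 1; by Menger, the answer equals the max flow.
Path Plant→b→City (+1); total 1.
Path Plant→d→City (+1); total 2.
Path Plant→h→City (+1); total 3.
No residual Plant→City path; max flow = 3.
Certifying cut of size 3: {b→City, d→City, h→City}.

3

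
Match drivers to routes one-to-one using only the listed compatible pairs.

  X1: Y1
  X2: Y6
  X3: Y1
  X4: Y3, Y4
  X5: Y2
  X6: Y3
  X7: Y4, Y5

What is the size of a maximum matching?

Unit-capacity flow: source→left, listed edges, right→sink; max matching = max flow.
Augmenting path X1→Y1 (+1); matched 1.
Augmenting path X2→Y6 (+1); matched 2.
Augmenting path X4→Y3 (+1); matched 3.
Augmenting path X5→Y2 (+1); matched 4.
Augmenting path X7→Y4 (+1); matched 5.
Augmenting path X6→Y3→X4→Y4→X7→Y5 (+1); matched 6.
No augmenting path remains; maximum matching = 6.
König certificate: {X2, X4, X5, X6, X7, Y1} is a vertex cover of size 6 (every listed pair touches it), so no matching can be larger.

6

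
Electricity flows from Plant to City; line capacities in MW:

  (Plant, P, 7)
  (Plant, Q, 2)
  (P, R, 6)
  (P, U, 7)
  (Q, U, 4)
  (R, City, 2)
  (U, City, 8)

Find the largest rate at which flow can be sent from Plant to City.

9

Augment Plant→P→R→City: bottleneck 2, flow now 2.
Augment Plant→P→U→City: bottleneck 5, flow now 7.
Augment Plant→Q→U→City: bottleneck 2, flow now 9.
No augmenting path remains; maximum flow = 9.
In the residual graph, reachable from Plant: {Plant}.
Min-cut edges: Plant→P (7), Plant→Q (2); capacity 7 + 2 = 9.
This cut is saturated, so no flow can exceed 9.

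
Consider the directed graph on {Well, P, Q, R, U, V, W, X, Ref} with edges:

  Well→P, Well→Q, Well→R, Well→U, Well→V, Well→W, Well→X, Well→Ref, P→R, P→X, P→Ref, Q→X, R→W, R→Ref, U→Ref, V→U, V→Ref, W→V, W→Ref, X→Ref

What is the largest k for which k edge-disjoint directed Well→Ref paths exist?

Assign every edge capacity 1; by Menger, the answer equals the max flow.
Path Well→Ref (+1); total 1.
Path Well→P→Ref (+1); total 2.
Path Well→R→Ref (+1); total 3.
Path Well→U→Ref (+1); total 4.
Path Well→V→Ref (+1); total 5.
Path Well→W→Ref (+1); total 6.
Path Well→X→Ref (+1); total 7.
No residual Well→Ref path; max flow = 7.
Certifying cut of size 7: {Well→P, Well→R, Well→Ref, Well→U, Well→V, Well→W, X→Ref}.

7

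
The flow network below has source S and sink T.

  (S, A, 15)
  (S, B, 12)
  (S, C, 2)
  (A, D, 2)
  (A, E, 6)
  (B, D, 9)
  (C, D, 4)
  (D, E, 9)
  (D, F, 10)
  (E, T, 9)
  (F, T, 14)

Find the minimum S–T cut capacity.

19

Augment S→A→E→T: bottleneck 6, flow now 6.
Augment S→A→D→E→T: bottleneck 2, flow now 8.
Augment S→B→D→E→T: bottleneck 1, flow now 9.
Augment S→B→D→F→T: bottleneck 8, flow now 17.
Augment S→C→D→F→T: bottleneck 2, flow now 19.
No augmenting path remains; maximum flow = 19.
By max-flow min-cut, the minimum cut capacity equals the max flow.
In the residual graph, reachable from S: {S, A, B}.
Min-cut edges: S→C (2), A→D (2), A→E (6), B→D (9); capacity 2 + 2 + 6 + 9 = 19.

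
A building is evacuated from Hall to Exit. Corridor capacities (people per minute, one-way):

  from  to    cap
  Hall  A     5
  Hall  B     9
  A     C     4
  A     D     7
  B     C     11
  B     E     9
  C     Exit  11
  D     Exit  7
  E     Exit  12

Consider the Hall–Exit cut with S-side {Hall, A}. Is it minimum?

Given cut capacity: 9 + 4 + 7 = 20.
Augment Hall→A→C→Exit: bottleneck 4, flow now 4.
Augment Hall→A→D→Exit: bottleneck 1, flow now 5.
Augment Hall→B→C→Exit: bottleneck 7, flow now 12.
Augment Hall→B→E→Exit: bottleneck 2, flow now 14.
No augmenting path remains; maximum flow = 14.
In the residual graph, reachable from Hall: {Hall}.
Min-cut edges: Hall→A (5), Hall→B (9); capacity 5 + 9 = 14.
Cut capacity 20 exceeds the max flow 14, so it is not minimum.

No — its capacity is 20, but the minimum cut has capacity 14.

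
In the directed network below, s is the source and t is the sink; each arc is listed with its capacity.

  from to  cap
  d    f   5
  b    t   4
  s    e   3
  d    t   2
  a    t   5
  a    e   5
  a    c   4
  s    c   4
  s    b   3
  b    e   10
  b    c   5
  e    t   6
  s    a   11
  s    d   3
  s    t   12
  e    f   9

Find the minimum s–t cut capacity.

28

Augment s→t: bottleneck 12, flow now 12.
Augment s→a→t: bottleneck 5, flow now 17.
Augment s→b→t: bottleneck 3, flow now 20.
Augment s→d→t: bottleneck 2, flow now 22.
Augment s→e→t: bottleneck 3, flow now 25.
Augment s→a→e→t: bottleneck 3, flow now 28.
No augmenting path remains; maximum flow = 28.
By max-flow min-cut, the minimum cut capacity equals the max flow.
In the residual graph, reachable from s: {s, a, c, d, e, f}.
Min-cut edges: s→b (3), s→t (12), a→t (5), d→t (2), e→t (6); capacity 3 + 12 + 5 + 2 + 6 = 28.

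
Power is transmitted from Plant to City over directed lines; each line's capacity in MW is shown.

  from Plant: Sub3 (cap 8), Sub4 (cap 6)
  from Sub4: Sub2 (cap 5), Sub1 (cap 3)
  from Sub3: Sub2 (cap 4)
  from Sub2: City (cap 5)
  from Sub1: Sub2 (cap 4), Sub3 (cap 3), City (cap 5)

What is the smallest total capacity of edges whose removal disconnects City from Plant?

Augment Plant→Sub4→Sub2→City: bottleneck 5, flow now 5.
Augment Plant→Sub4→Sub1→City: bottleneck 1, flow now 6.
Augment Plant→Sub3→Sub2→Sub4→Sub1→City: bottleneck 2, flow now 8. (uses reverse residual edge)
No augmenting path remains; maximum flow = 8.
By max-flow min-cut, the minimum cut capacity equals the max flow.
In the residual graph, reachable from Plant: {Plant, Sub4, Sub3, Sub2}.
Min-cut edges: Sub4→Sub1 (3), Sub2→City (5); capacity 3 + 5 = 8.

8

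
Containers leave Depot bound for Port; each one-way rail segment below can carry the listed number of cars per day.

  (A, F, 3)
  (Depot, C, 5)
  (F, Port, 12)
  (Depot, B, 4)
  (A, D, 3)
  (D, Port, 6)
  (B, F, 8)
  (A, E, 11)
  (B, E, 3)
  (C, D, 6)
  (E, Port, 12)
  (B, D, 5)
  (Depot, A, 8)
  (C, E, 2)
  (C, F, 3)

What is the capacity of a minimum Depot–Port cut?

Augment Depot→A→D→Port: bottleneck 3, flow now 3.
Augment Depot→A→E→Port: bottleneck 5, flow now 8.
Augment Depot→B→D→Port: bottleneck 3, flow now 11.
Augment Depot→B→E→Port: bottleneck 1, flow now 12.
Augment Depot→C→E→Port: bottleneck 2, flow now 14.
Augment Depot→C→F→Port: bottleneck 3, flow now 17.
No augmenting path remains; maximum flow = 17.
By max-flow min-cut, the minimum cut capacity equals the max flow.
In the residual graph, reachable from Depot: {Depot}.
Min-cut edges: Depot→A (8), Depot→B (4), Depot→C (5); capacity 8 + 4 + 5 = 17.

17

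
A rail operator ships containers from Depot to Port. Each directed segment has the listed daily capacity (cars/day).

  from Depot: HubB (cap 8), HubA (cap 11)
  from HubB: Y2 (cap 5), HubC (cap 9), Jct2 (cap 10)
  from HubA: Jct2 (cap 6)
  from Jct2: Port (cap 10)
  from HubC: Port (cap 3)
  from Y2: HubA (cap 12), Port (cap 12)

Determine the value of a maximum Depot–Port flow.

14

Augment Depot→HubB→Jct2→Port: bottleneck 8, flow now 8.
Augment Depot→HubA→Jct2→Port: bottleneck 2, flow now 10.
Augment Depot→HubA→Jct2→HubB→HubC→Port: bottleneck 3, flow now 13. (uses reverse residual edge)
Augment Depot→HubA→Jct2→HubB→Y2→Port: bottleneck 1, flow now 14. (uses reverse residual edge)
No augmenting path remains; maximum flow = 14.
In the residual graph, reachable from Depot: {Depot, HubA}.
Min-cut edges: Depot→HubB (8), HubA→Jct2 (6); capacity 8 + 6 = 14.
This cut is saturated, so no flow can exceed 14.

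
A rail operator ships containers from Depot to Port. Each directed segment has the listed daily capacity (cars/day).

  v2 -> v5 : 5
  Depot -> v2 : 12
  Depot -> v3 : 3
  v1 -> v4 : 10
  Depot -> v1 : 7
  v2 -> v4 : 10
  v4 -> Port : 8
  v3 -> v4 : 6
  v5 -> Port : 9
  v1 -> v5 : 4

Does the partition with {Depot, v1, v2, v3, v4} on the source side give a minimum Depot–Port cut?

Yes — it is a minimum cut (capacity 17).

Given cut capacity: 4 + 5 + 8 = 17.
Augment Depot→v1→v4→Port: bottleneck 7, flow now 7.
Augment Depot→v2→v4→Port: bottleneck 1, flow now 8.
Augment Depot→v2→v5→Port: bottleneck 5, flow now 13.
Augment Depot→v2→v4→v1→v5→Port: bottleneck 4, flow now 17. (uses reverse residual edge)
No augmenting path remains; maximum flow = 17.
Cut capacity 17 equals the max flow, so it is a minimum cut.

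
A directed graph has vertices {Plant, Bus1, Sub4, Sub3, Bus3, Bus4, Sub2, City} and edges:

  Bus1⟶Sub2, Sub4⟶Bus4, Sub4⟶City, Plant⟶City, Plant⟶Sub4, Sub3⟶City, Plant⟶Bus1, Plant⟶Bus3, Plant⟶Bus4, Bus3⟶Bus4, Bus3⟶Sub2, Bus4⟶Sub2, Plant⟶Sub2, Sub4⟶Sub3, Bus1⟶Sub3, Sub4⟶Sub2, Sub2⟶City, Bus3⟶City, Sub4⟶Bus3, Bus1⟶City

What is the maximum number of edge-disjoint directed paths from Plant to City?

Assign every edge capacity 1; by Menger, the answer equals the max flow.
Path Plant→City (+1); total 1.
Path Plant→Bus1→City (+1); total 2.
Path Plant→Sub4→City (+1); total 3.
Path Plant→Bus3→City (+1); total 4.
Path Plant→Sub2→City (+1); total 5.
No residual Plant→City path; max flow = 5.
Certifying cut of size 5: {Plant→Bus1, Plant→Bus3, Plant→City, Plant→Sub4, Sub2→City}.

5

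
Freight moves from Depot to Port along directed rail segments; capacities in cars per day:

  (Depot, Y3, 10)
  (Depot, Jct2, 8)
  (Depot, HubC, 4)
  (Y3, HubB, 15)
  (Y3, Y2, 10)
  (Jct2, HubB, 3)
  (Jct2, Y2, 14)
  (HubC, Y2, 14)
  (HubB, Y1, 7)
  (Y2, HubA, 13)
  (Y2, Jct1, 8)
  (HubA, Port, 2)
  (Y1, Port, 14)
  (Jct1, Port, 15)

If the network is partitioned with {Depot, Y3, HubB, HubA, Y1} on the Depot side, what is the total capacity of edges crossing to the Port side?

Edges leaving {Depot, Y3, HubB, HubA, Y1}: Depot→Jct2 (8), Depot→HubC (4), Y3→Y2 (10), HubA→Port (2), Y1→Port (14).
Cut capacity = 8 + 4 + 10 + 2 + 14 = 38.

38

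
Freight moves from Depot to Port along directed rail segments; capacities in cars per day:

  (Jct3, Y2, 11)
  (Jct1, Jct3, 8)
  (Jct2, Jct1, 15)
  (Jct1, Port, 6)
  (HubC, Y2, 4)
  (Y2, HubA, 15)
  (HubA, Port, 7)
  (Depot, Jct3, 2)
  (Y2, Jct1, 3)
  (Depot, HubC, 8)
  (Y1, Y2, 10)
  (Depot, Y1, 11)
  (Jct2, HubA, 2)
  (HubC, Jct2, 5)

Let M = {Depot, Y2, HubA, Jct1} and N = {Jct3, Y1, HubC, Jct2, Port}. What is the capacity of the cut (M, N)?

Edges leaving {Depot, Y2, HubA, Jct1}: Depot→Jct3 (2), Depot→Y1 (11), Depot→HubC (8), HubA→Port (7), Jct1→Jct3 (8), Jct1→Port (6).
Cut capacity = 2 + 11 + 8 + 7 + 8 + 6 = 42.

42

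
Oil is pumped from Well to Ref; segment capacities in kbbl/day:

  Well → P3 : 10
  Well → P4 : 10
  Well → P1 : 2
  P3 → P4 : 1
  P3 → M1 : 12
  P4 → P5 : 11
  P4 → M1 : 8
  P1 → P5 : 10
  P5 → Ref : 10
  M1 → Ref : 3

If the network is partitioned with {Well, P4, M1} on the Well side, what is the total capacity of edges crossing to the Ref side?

26

Edges leaving {Well, P4, M1}: Well→P3 (10), Well→P1 (2), P4→P5 (11), M1→Ref (3).
Cut capacity = 10 + 2 + 11 + 3 = 26.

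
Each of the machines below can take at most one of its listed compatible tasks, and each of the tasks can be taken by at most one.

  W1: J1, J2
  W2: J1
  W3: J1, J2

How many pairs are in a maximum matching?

Unit-capacity flow: source→left, listed edges, right→sink; max matching = max flow.
Augmenting path W1→J1 (+1); matched 1.
Augmenting path W3→J2 (+1); matched 2.
No augmenting path remains; maximum matching = 2.
König certificate: {J1, J2} is a vertex cover of size 2 (every listed pair touches it), so no matching can be larger.

2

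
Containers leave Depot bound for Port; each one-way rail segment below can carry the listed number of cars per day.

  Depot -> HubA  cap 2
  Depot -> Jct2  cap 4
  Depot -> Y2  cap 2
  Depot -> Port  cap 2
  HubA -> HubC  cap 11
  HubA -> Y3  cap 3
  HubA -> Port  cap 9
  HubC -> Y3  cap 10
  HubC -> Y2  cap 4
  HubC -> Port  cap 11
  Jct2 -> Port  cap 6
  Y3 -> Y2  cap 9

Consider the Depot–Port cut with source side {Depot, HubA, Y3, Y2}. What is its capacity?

26

Edges leaving {Depot, HubA, Y3, Y2}: Depot→Jct2 (4), Depot→Port (2), HubA→HubC (11), HubA→Port (9).
Cut capacity = 4 + 2 + 11 + 9 = 26.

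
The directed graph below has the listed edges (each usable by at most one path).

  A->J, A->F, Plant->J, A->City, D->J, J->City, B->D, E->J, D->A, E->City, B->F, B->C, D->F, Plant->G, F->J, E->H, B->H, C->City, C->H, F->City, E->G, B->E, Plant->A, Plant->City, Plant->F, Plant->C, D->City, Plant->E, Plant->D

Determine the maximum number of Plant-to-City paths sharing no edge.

Assign every edge capacity 1; by Menger, the answer equals the max flow.
Path Plant→City (+1); total 1.
Path Plant→A→City (+1); total 2.
Path Plant→C→City (+1); total 3.
Path Plant→D→City (+1); total 4.
Path Plant→E→City (+1); total 5.
Path Plant→F→City (+1); total 6.
Path Plant→J→City (+1); total 7.
No residual Plant→City path; max flow = 7.
Certifying cut of size 7: {Plant→A, Plant→C, Plant→City, Plant→D, Plant→E, Plant→F, Plant→J}.

7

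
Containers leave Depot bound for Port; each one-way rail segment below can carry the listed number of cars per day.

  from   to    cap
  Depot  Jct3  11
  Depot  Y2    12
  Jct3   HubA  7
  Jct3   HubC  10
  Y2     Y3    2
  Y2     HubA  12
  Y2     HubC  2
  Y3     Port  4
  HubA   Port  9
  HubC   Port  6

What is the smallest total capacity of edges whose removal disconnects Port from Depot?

Augment Depot→Jct3→HubA→Port: bottleneck 7, flow now 7.
Augment Depot→Jct3→HubC→Port: bottleneck 4, flow now 11.
Augment Depot→Y2→Y3→Port: bottleneck 2, flow now 13.
Augment Depot→Y2→HubA→Port: bottleneck 2, flow now 15.
Augment Depot→Y2→HubC→Port: bottleneck 2, flow now 17.
No augmenting path remains; maximum flow = 17.
By max-flow min-cut, the minimum cut capacity equals the max flow.
In the residual graph, reachable from Depot: {Depot, Jct3, Y2, HubA, HubC}.
Min-cut edges: Y2→Y3 (2), HubA→Port (9), HubC→Port (6); capacity 2 + 9 + 6 = 17.

17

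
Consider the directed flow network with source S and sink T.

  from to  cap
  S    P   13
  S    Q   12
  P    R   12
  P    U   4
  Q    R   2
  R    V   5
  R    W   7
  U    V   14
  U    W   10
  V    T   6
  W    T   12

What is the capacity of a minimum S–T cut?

15

Augment S→P→R→V→T: bottleneck 5, flow now 5.
Augment S→P→R→W→T: bottleneck 7, flow now 12.
Augment S→P→U→V→T: bottleneck 1, flow now 13.
Augment S→Q→R→P→U→W→T: bottleneck 2, flow now 15. (uses reverse residual edge)
No augmenting path remains; maximum flow = 15.
By max-flow min-cut, the minimum cut capacity equals the max flow.
In the residual graph, reachable from S: {S, Q}.
Min-cut edges: S→P (13), Q→R (2); capacity 13 + 2 = 15.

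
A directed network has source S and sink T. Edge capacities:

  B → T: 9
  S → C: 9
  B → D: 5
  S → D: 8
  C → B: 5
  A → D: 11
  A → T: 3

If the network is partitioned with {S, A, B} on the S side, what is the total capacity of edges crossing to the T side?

Edges leaving {S, A, B}: S→C (9), S→D (8), A→D (11), A→T (3), B→D (5), B→T (9).
Cut capacity = 9 + 8 + 11 + 3 + 5 + 9 = 45.

45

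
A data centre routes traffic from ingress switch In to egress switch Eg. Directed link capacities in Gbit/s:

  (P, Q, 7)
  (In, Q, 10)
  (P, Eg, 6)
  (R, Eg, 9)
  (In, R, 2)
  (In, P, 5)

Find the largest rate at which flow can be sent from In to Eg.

Augment In→P→Eg: bottleneck 5, flow now 5.
Augment In→R→Eg: bottleneck 2, flow now 7.
No augmenting path remains; maximum flow = 7.
In the residual graph, reachable from In: {In, Q}.
Min-cut edges: In→P (5), In→R (2); capacity 5 + 2 = 7.
This cut is saturated, so no flow can exceed 7.

7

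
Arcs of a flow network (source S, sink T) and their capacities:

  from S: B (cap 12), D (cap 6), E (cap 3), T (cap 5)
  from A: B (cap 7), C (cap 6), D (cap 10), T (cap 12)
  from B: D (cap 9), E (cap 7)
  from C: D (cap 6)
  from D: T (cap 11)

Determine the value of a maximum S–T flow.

Augment S→T: bottleneck 5, flow now 5.
Augment S→D→T: bottleneck 6, flow now 11.
Augment S→B→D→T: bottleneck 5, flow now 16.
No augmenting path remains; maximum flow = 16.
In the residual graph, reachable from S: {S, B, D, E}.
Min-cut edges: S→T (5), D→T (11); capacity 5 + 11 = 16.
This cut is saturated, so no flow can exceed 16.

16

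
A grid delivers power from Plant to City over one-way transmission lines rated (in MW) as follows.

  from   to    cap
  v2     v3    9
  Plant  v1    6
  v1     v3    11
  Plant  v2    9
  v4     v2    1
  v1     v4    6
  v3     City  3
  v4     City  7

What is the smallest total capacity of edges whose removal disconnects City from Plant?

9

Augment Plant→v1→v3→City: bottleneck 3, flow now 3.
Augment Plant→v1→v4→City: bottleneck 3, flow now 6.
Augment Plant→v2→v3→v1→v4→City: bottleneck 3, flow now 9. (uses reverse residual edge)
No augmenting path remains; maximum flow = 9.
By max-flow min-cut, the minimum cut capacity equals the max flow.
In the residual graph, reachable from Plant: {Plant, v2, v3}.
Min-cut edges: Plant→v1 (6), v3→City (3); capacity 6 + 3 = 9.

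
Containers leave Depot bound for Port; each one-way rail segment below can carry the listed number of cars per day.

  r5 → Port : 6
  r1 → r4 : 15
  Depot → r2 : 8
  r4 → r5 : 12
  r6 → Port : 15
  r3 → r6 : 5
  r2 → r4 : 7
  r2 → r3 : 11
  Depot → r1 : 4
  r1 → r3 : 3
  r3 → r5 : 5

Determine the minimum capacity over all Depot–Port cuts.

Augment Depot→r1→r3→r5→Port: bottleneck 3, flow now 3.
Augment Depot→r1→r4→r5→Port: bottleneck 1, flow now 4.
Augment Depot→r2→r3→r5→Port: bottleneck 2, flow now 6.
Augment Depot→r2→r3→r6→Port: bottleneck 5, flow now 11.
No augmenting path remains; maximum flow = 11.
By max-flow min-cut, the minimum cut capacity equals the max flow.
In the residual graph, reachable from Depot: {Depot, r1, r2, r3, r4, r5}.
Min-cut edges: r3→r6 (5), r5→Port (6); capacity 5 + 6 = 11.

11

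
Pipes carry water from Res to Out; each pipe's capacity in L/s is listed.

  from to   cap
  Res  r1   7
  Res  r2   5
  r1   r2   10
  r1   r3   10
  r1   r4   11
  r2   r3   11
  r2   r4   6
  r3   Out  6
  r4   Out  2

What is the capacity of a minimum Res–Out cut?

Augment Res→r1→r3→Out: bottleneck 6, flow now 6.
Augment Res→r1→r4→Out: bottleneck 1, flow now 7.
Augment Res→r2→r4→Out: bottleneck 1, flow now 8.
No augmenting path remains; maximum flow = 8.
By max-flow min-cut, the minimum cut capacity equals the max flow.
In the residual graph, reachable from Res: {Res, r1, r2, r3, r4}.
Min-cut edges: r3→Out (6), r4→Out (2); capacity 6 + 2 = 8.

8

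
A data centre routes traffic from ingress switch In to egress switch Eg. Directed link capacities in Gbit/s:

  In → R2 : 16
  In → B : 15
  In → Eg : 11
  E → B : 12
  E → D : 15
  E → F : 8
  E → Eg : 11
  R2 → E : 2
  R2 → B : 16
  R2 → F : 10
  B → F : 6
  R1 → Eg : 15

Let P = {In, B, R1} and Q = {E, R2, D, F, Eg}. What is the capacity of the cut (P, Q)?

48

Edges leaving {In, B, R1}: In→R2 (16), In→Eg (11), B→F (6), R1→Eg (15).
Cut capacity = 16 + 11 + 6 + 15 = 48.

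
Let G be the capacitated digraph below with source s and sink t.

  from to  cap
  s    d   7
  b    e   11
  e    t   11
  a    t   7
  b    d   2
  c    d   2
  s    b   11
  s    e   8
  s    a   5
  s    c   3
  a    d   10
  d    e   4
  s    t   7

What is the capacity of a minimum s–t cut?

23

Augment s→t: bottleneck 7, flow now 7.
Augment s→a→t: bottleneck 5, flow now 12.
Augment s→e→t: bottleneck 8, flow now 20.
Augment s→b→e→t: bottleneck 3, flow now 23.
No augmenting path remains; maximum flow = 23.
By max-flow min-cut, the minimum cut capacity equals the max flow.
In the residual graph, reachable from s: {s, b, c, d, e}.
Min-cut edges: s→a (5), s→t (7), e→t (11); capacity 5 + 7 + 11 = 23.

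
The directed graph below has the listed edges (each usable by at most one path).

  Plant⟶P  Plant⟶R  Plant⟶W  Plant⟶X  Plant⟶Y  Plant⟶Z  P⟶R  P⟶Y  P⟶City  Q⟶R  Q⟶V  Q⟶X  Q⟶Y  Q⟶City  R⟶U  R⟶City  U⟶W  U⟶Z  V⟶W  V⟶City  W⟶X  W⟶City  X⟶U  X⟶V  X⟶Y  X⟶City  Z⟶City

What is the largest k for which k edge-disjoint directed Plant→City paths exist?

Assign every edge capacity 1; by Menger, the answer equals the max flow.
Path Plant→P→City (+1); total 1.
Path Plant→R→City (+1); total 2.
Path Plant→W→City (+1); total 3.
Path Plant→X→City (+1); total 4.
Path Plant→Z→City (+1); total 5.
No residual Plant→City path; max flow = 5.
Certifying cut of size 5: {Plant→P, Plant→R, Plant→W, Plant→X, Plant→Z}.

5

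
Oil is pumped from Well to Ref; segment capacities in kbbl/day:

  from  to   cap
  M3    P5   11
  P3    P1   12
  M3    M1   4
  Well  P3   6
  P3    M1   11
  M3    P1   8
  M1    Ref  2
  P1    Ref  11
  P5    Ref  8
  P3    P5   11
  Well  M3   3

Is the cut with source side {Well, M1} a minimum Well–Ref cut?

Given cut capacity: 3 + 6 + 2 = 11.
Augment Well→M3→P1→Ref: bottleneck 3, flow now 3.
Augment Well→P3→P1→Ref: bottleneck 6, flow now 9.
No augmenting path remains; maximum flow = 9.
In the residual graph, reachable from Well: {Well}.
Min-cut edges: Well→M3 (3), Well→P3 (6); capacity 3 + 6 = 9.
Cut capacity 11 exceeds the max flow 9, so it is not minimum.

No — its capacity is 11, but the minimum cut has capacity 9.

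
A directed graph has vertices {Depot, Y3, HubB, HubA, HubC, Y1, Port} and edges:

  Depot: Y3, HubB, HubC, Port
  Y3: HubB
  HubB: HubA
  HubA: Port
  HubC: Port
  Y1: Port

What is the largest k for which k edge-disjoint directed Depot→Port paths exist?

Assign every edge capacity 1; by Menger, the answer equals the max flow.
Path Depot→Port (+1); total 1.
Path Depot→HubC→Port (+1); total 2.
Path Depot→HubB→HubA→Port (+1); total 3.
No residual Depot→Port path; max flow = 3.
Certifying cut of size 3: {Depot→HubC, Depot→Port, HubB→HubA}.

3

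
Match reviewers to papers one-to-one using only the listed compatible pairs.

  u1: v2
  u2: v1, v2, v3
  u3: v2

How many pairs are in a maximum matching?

Unit-capacity flow: source→left, listed edges, right→sink; max matching = max flow.
Augmenting path u1→v2 (+1); matched 1.
Augmenting path u2→v1 (+1); matched 2.
No augmenting path remains; maximum matching = 2.
König certificate: {u2, v2} is a vertex cover of size 2 (every listed pair touches it), so no matching can be larger.

2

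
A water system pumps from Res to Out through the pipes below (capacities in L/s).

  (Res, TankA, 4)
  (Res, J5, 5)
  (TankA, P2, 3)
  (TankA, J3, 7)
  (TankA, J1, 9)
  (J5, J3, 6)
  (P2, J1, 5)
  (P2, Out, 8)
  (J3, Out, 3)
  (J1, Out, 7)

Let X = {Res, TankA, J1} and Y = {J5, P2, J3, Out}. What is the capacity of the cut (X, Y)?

Edges leaving {Res, TankA, J1}: Res→J5 (5), TankA→P2 (3), TankA→J3 (7), J1→Out (7).
Cut capacity = 5 + 3 + 7 + 7 = 22.

22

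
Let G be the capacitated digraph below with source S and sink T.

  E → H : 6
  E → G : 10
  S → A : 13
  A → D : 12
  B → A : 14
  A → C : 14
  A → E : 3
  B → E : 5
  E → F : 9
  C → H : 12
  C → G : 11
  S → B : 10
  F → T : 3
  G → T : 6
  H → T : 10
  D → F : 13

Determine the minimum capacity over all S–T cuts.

19

Augment S→A→C→G→T: bottleneck 6, flow now 6.
Augment S→A→C→H→T: bottleneck 7, flow now 13.
Augment S→B→E→F→T: bottleneck 3, flow now 16.
Augment S→B→E→H→T: bottleneck 2, flow now 18.
Augment S→B→A→C→H→T: bottleneck 1, flow now 19.
No augmenting path remains; maximum flow = 19.
By max-flow min-cut, the minimum cut capacity equals the max flow.
In the residual graph, reachable from S: {S, A, B, C, D, E, F, G, H}.
Min-cut edges: F→T (3), G→T (6), H→T (10); capacity 3 + 6 + 10 = 19.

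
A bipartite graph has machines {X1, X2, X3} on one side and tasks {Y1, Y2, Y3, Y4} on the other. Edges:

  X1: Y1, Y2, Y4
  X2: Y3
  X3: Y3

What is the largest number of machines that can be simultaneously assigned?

2

Unit-capacity flow: source→left, listed edges, right→sink; max matching = max flow.
Augmenting path X1→Y1 (+1); matched 1.
Augmenting path X2→Y3 (+1); matched 2.
No augmenting path remains; maximum matching = 2.
König certificate: {X1, Y3} is a vertex cover of size 2 (every listed pair touches it), so no matching can be larger.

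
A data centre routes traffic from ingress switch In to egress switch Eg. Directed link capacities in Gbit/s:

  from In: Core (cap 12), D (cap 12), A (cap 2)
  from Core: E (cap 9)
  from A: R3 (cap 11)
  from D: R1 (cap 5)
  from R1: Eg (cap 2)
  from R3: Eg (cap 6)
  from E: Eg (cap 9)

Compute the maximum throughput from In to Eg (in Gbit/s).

Augment In→Core→E→Eg: bottleneck 9, flow now 9.
Augment In→A→R3→Eg: bottleneck 2, flow now 11.
Augment In→D→R1→Eg: bottleneck 2, flow now 13.
No augmenting path remains; maximum flow = 13.
In the residual graph, reachable from In: {In, Core, D, R1}.
Min-cut edges: In→A (2), Core→E (9), R1→Eg (2); capacity 2 + 9 + 2 = 13.
This cut is saturated, so no flow can exceed 13.

13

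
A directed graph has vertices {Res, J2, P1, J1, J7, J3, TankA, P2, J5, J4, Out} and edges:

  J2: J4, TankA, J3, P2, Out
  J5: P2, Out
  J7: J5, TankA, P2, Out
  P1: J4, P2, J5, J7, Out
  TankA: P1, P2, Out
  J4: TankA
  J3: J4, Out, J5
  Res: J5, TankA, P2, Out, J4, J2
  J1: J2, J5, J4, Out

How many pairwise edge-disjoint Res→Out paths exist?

5

Assign every edge capacity 1; by Menger, the answer equals the max flow.
Path Res→Out (+1); total 1.
Path Res→J2→Out (+1); total 2.
Path Res→TankA→Out (+1); total 3.
Path Res→J5→Out (+1); total 4.
Path Res→J4→TankA→P1→Out (+1); total 5.
No residual Res→Out path; max flow = 5.
Certifying cut of size 5: {Res→J2, Res→J4, Res→J5, Res→Out, Res→TankA}.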